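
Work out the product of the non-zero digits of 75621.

7×5×6×2×1 = 420

420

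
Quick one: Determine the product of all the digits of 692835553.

972000

6×9×2×8×3×5×5×5×3 = 972000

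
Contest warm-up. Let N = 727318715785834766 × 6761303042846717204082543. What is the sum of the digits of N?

177

727318715785834766 × 6761303042846717204082543 = 4917622246162131293372245916630624423089938
Sum of its 43 digits: 177.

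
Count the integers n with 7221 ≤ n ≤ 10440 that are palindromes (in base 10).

The integers in [7221, 10440] that are palindromes (in base 10): 7227, 7337, 7447, 7557, 7667, 7777, …, 10301, 10401.
33 qualify.

33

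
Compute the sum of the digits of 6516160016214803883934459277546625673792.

6+5+1+6+1+6+0+0+1+6+2+1+4+8+0+3+8+8+3+9+3+4+4+5+9+2+7+7+5+4+6+6+2+5+6+7+3+7+9+2 = 181

181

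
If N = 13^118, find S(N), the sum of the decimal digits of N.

625

13^118 = 278814638873954882369203460773866998059096809158561634756229682281995318510188753701100647414989984008316816866503230284636535019129
Sum of its 132 digits: 625.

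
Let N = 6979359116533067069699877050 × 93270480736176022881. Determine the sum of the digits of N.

222

6979359116533067069699877050 × 93270480736176022881 = 650968180029451938130664116890968308963686781050
Sum of its 48 digits: 222.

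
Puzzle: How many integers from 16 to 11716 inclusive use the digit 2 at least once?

3924

The integers in [16, 11716] that use the digit 2 at least once: 20, 21, 22, 23, 24, 25, …, 11702, 11712.
3924 qualify.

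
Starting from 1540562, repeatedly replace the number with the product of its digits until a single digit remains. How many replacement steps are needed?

1

1540562 → 0 (1 step)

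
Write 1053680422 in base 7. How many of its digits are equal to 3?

1053680422 in base 7 is 35053064404.
The digit 3 appears 2 times.

2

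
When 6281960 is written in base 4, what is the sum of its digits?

23

6281960 in base 4 is 113331223220.
Digit sum: 1+1+3+3+3+1+2+2+3+2+2+0 = 23.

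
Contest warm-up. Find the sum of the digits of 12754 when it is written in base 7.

12754 in base 7 is 52120.
Digit sum: 5+2+1+2+0 = 10.

10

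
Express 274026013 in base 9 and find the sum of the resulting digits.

37

274026013 in base 9 is 632558017.
Digit sum: 6+3+2+5+5+8+0+1+7 = 37.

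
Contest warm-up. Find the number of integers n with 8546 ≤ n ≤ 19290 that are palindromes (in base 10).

The integers in [8546, 19290] that are palindromes (in base 10): 8558, 8668, 8778, 8888, 8998, 9009, …, 19091, 19191.
107 qualify.

107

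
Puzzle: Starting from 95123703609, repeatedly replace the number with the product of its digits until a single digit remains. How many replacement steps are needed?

95123703609 → 0 (1 step)

1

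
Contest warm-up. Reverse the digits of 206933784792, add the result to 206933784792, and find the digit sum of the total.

39

Reversal of 206933784792 is 297487339602; 206933784792 + 297487339602 = 504421124394.
Digit sum of 504421124394: 5+0+4+4+2+1+1+2+4+3+9+4 = 39.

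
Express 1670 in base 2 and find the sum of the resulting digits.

5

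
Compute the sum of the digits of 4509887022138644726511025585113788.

146

4+5+0+9+8+8+7+0+2+2+1+3+8+6+4+4+7+2+6+5+1+1+0+2+5+5+8+5+1+1+3+7+8+8 = 146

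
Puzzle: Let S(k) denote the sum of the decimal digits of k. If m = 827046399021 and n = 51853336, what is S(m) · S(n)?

1734

S(827046399021) = 8+2+7+0+4+6+3+9+9+0+2+1 = 51.
S(51853336) = 5+1+8+5+3+3+3+6 = 34.
51 · 34 = 1734.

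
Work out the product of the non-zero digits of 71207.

98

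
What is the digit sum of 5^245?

713

5^245 = 1768687320083342259279124861501521832164556874636550427652854470690527601287665061472564736711124628799600085800171451104664596264311182682860135173541493713855743408203125
Sum of its 172 digits: 713.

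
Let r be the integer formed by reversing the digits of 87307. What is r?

Reversing 87307 gives 70378.

70378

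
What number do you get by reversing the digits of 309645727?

Reversing 309645727 gives 727546903.

727546903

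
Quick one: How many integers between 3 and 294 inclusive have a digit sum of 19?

The integers in [3, 294] that have a digit sum of 19: 199, 289.
2 qualify.

2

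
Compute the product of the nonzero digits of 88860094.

8×8×8×6×9×4 = 110592

110592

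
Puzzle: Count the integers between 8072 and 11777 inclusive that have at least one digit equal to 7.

1015

The integers in [8072, 11777] that have at least one digit equal to 7: 8072, 8073, 8074, 8075, 8076, 8077, …, 11776, 11777.
1015 qualify.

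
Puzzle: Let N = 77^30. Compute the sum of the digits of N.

77^30 = 393298015607608303757559253192112359257243268020351959449
Sum of its 57 digits: 244.

244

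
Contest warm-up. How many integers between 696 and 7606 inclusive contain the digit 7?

2372

The integers in [696, 7606] that contain the digit 7: 697, 700, 701, 702, 703, 704, …, 7605, 7606.
2372 qualify.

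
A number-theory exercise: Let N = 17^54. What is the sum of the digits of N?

325

17^54 = 2781261054089634417978685260068829533776361098661640987380359813729
Sum of its 67 digits: 325.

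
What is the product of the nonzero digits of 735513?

1575

7×3×5×5×1×3 = 1575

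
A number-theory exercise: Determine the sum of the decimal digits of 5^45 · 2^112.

110

5^45 · 2^112 = 147573952589676412928000000000000000000000000000000000000000000000
Sum of its 66 digits: 110.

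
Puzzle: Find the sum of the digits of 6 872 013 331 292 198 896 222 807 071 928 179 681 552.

6+8+7+2+0+1+3+3+3+1+2+9+2+1+9+8+8+9+6+2+2+2+8+0+7+0+7+1+9+2+8+1+7+9+6+8+1+5+5+2 = 180

180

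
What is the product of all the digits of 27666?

3024

2×7×6×6×6 = 3024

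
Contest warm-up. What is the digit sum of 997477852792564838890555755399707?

9+9+7+4+7+7+8+5+2+7+9+2+5+6+4+8+3+8+8+9+0+5+5+5+7+5+5+3+9+9+7+0+7 = 194

194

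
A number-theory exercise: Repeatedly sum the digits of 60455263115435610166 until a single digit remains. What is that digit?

7

6+0+4+5+5+2+6+3+1+1+5+4+3+5+6+1+0+1+6+6 = 70
7+0 = 7
(Equivalently, 60455263115435610166 mod 9 = 7.)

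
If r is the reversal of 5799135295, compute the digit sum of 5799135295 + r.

Reversal of 5799135295 is 5925319975; 5799135295 + 5925319975 = 11724455270.
Digit sum of 11724455270: 1+1+7+2+4+4+5+5+2+7+0 = 38.

38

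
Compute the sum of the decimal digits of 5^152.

5^152 = 17516230804060213386546619791123951641003274273456447146963353548622388533573257518582977354526519775390625
Sum of its 107 digits: 466.

466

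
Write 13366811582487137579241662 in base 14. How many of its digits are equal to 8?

5

13366811582487137579241662 in base 14 is B5A8C6C62881239CA23818.
The digit 8 appears 5 times.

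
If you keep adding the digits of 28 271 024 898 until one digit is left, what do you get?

6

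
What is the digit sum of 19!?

19! = 121645100408832000
Sum of its 18 digits: 45.

45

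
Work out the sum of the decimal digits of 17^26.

17^26 = 98100666009922840441972689847969
Sum of its 32 digits: 163.

163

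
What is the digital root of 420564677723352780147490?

4

4+2+0+5+6+4+6+7+7+7+2+3+3+5+2+7+8+0+1+4+7+4+9+0 = 103
1+0+3 = 4
(Equivalently, 420564677723352780147490 mod 9 = 4.)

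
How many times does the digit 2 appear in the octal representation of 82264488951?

82264488951 in base 8 is 1144726075767.
The digit 2 appears 1 time.

1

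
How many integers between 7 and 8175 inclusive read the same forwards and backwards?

The integers in [7, 8175] that read the same forwards and backwards: 7, 8, 9, 11, 22, 33, …, 8008, 8118.
174 qualify.

174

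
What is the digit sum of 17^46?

253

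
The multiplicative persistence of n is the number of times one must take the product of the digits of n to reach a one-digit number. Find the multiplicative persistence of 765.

2

765 → 210 → 0 (2 steps)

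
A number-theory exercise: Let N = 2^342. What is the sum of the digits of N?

2^342 = 8958978968711216842229769122273777112486581988938598139599956403855167484720643781523509973086428463104
Sum of its 103 digits: 523.

523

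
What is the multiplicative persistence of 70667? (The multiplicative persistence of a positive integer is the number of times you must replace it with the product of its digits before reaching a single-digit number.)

70667 → 0 (1 step)

1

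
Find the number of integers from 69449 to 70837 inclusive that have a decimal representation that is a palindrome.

15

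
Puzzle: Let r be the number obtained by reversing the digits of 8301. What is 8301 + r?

Reverse of 8301 is 1038.
8301 + 1038 = 9339

9339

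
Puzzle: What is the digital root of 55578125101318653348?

5+5+5+7+8+1+2+5+1+0+1+3+1+8+6+5+3+3+4+8 = 81
8+1 = 9

9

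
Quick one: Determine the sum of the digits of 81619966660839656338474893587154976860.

210

8+1+6+1+9+9+6+6+6+6+0+8+3+9+6+5+6+3+3+8+4+7+4+8+9+3+5+8+7+1+5+4+9+7+6+8+6+0 = 210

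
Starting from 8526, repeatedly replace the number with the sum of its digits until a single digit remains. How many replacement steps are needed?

8526 → 21 → 3 (2 steps)

2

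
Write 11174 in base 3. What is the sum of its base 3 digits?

11174 in base 3 is 120022212.
Digit sum: 1+2+0+0+2+2+2+1+2 = 12.

12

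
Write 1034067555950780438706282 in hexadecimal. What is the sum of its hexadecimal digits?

1034067555950780438706282 in base 16 is DAF8EA1ED4840E12786A.
Digit sum: 13+10+15+8+14+10+1+14+13+4+8+4+0+14+1+2+7+8+6+10 = 162.

162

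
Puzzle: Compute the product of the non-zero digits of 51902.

90

5×1×9×2 = 90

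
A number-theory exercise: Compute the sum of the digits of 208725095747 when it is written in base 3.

208725095747 in base 3 is 201221202102002110202202.
Digit sum: 2+0+1+2+2+1+2+0+2+1+0+2+0+0+2+1+1+0+2+0+2+2+0+2 = 27.

27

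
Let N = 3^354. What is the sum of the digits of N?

3^354 = 7960203505214079922596627255169838497787047322828694156142117910690491617566742105220063689523875143398306807872117412260518969904597664896897486680228885639266332044169
Sum of its 169 digits: 792.

792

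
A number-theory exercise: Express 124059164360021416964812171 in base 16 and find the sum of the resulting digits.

196

124059164360021416964812171 in base 16 is 669E8CC69A685DC4A86D8B.
Digit sum: 6+6+9+14+8+12+12+6+9+10+6+8+5+13+12+4+10+8+6+13+8+11 = 196.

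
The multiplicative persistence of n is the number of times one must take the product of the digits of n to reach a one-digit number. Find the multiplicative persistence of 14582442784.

2

14582442784 → 2293760 → 0 (2 steps)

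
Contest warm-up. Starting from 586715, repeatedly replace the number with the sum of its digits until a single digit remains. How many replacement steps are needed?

586715 → 32 → 5 (2 steps)

2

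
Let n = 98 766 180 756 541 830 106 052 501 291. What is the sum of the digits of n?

9+8+7+6+6+1+8+0+7+5+6+5+4+1+8+3+0+1+0+6+0+5+2+5+0+1+2+9+1 = 116

116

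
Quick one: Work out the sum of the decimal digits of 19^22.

127

19^22 = 13569980418174090907801371961
Sum of its 29 digits: 127.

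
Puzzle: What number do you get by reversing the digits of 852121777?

777121258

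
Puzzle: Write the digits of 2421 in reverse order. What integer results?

Reversing 2421 gives 1242.

1242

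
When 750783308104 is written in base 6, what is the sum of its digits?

750783308104 in base 6 is 1332523255520344.
Digit sum: 1+3+3+2+5+2+3+2+5+5+5+2+0+3+4+4 = 49.

49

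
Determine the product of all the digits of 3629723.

3×6×2×9×7×2×3 = 13608

13608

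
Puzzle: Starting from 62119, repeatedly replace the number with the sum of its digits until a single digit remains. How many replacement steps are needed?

62119 → 19 → 10 → 1 (3 steps)

3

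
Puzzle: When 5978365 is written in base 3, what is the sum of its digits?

17

5978365 in base 3 is 102020201202221.
Digit sum: 1+0+2+0+2+0+2+0+1+2+0+2+2+2+1 = 17.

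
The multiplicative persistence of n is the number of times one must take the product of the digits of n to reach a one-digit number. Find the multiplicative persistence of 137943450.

137943450 → 0 (1 step)

1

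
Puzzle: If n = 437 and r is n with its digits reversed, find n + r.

1171

Reverse of 437 is 734.
437 + 734 = 1171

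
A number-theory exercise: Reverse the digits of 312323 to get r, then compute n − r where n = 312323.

-10890

Reverse of 312323 is 323213.
312323 − 323213 = -10890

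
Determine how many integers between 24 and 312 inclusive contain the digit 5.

56

The integers in [24, 312] that contain the digit 5: 25, 35, 45, 50, 51, 52, …, 295, 305.
56 qualify.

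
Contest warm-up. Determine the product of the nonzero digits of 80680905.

17280

8×6×8×9×5 = 17280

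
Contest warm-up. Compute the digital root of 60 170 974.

7

6+0+1+7+0+9+7+4 = 34
3+4 = 7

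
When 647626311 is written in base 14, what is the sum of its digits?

647626311 in base 14 is 620235C3.
Digit sum: 6+2+0+2+3+5+12+3 = 33.

33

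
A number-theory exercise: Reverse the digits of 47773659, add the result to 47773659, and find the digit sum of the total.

Reversal of 47773659 is 95637774; 47773659 + 95637774 = 143411433.
Digit sum of 143411433: 1+4+3+4+1+1+4+3+3 = 24.

24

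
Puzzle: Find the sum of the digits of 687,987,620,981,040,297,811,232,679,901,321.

148

6+8+7+9+8+7+6+2+0+9+8+1+0+4+0+2+9+7+8+1+1+2+3+2+6+7+9+9+0+1+3+2+1 = 148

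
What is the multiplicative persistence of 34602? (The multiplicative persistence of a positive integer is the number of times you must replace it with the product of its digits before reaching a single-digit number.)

34602 → 0 (1 step)

1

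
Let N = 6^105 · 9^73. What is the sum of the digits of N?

6^105 · 9^73 = 23205155304386470803665421169661674618813370233605114699549136559072888846678997190829455175703647675020633197342045331046881758361557597368014187003904
Sum of its 152 digits: 675.

675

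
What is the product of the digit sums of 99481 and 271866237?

1302

S(99481) = 9+9+4+8+1 = 31.
S(271866237) = 2+7+1+8+6+6+2+3+7 = 42.
31 · 42 = 1302.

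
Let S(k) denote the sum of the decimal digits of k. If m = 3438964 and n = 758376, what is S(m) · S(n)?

S(3438964) = 3+4+3+8+9+6+4 = 37.
S(758376) = 7+5+8+3+7+6 = 36.
37 · 36 = 1332.

1332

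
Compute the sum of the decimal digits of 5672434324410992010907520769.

111

5+6+7+2+4+3+4+3+2+4+4+1+0+9+9+2+0+1+0+9+0+7+5+2+0+7+6+9 = 111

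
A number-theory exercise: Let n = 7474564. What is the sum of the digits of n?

37

7+4+7+4+5+6+4 = 37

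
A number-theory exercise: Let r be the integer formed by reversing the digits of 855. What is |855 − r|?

297

Reverse of 855 is 558.
|855 − 558| = 297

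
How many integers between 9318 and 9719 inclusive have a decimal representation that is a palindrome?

The integers in [9318, 9719] that have a decimal representation that is a palindrome: 9339, 9449, 9559, 9669.
4 qualify.

4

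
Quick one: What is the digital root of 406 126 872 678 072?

4+0+6+1+2+6+8+7+2+6+7+8+0+7+2 = 66
6+6 = 12
1+2 = 3
(Equivalently, 406 126 872 678 072 mod 9 = 3.)

3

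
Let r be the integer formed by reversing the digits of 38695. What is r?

Reversing 38695 gives 59683.

59683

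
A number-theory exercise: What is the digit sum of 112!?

112! = 197450685722107402353682037275992488341277868034975337796656295094902858969771811440894224355027779366597957338237853638272334919686385621811850780464277094400000000000000000000000000
Sum of its 183 digits: 765.

765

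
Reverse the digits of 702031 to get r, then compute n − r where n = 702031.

571824

Reverse of 702031 is 130207.
702031 − 130207 = 571824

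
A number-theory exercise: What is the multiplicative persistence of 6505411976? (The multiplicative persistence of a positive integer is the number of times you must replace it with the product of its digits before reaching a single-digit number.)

1

6505411976 → 0 (1 step)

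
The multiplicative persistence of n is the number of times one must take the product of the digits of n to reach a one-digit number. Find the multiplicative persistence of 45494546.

45494546 → 345600 → 0 (2 steps)

2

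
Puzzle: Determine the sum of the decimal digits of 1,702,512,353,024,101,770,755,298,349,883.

122

1+7+0+2+5+1+2+3+5+3+0+2+4+1+0+1+7+7+0+7+5+5+2+9+8+3+4+9+8+8+3 = 122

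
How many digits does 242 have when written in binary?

242 in base 2 is 11110010, which has 8 digits.

8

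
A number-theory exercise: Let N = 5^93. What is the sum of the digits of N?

296

5^93 = 100974195868289511092701256356196637398170423693954944610595703125
Sum of its 66 digits: 296.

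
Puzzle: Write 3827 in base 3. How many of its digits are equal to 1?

1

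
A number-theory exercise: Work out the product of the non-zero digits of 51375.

525

5×1×3×7×5 = 525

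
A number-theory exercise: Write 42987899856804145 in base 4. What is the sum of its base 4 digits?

42987899856804145 in base 4 is 2120232110101210212231210301.
Digit sum: 2+1+2+0+2+3+2+1+1+0+1+0+1+2+1+0+2+1+2+2+3+1+2+1+0+3+0+1 = 37.

37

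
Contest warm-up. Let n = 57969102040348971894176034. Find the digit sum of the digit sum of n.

First digit sum: 117.
1+1+7 = 9.

9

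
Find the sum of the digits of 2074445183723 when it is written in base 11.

53

2074445183723 in base 11 is 72A849253210.
Digit sum: 7+2+10+8+4+9+2+5+3+2+1+0 = 53.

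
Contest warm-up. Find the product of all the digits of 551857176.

5×5×1×8×5×7×1×7×6 = 294000

294000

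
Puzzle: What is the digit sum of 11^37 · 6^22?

261

11^37 · 6^22 = 44756576502749323405234366209668789944150056676733485056
Sum of its 56 digits: 261.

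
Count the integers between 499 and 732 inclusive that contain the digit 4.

42

The integers in [499, 732] that contain the digit 4: 499, 504, 514, 524, 534, 540, …, 714, 724.
42 qualify.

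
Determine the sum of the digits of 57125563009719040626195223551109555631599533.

180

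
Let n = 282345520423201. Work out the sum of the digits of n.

43

2+8+2+3+4+5+5+2+0+4+2+3+2+0+1 = 43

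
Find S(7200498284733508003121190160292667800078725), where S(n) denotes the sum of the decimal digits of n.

163

7+2+0+0+4+9+8+2+8+4+7+3+3+5+0+8+0+0+3+1+2+1+1+9+0+1+6+0+2+9+2+6+6+7+8+0+0+0+7+8+7+2+5 = 163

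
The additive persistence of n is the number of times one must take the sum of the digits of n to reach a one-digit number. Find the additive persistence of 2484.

2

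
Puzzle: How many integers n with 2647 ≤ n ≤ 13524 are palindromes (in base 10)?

109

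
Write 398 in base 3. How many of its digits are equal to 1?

398 in base 3 is 112202.
The digit 1 appears 2 times.

2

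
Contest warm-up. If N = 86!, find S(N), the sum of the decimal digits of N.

495

86! = 24227095383672732381765523203441259715284870552429381750838764496720162249742450276789464634901319465571660595200000000000000000000
Sum of its 131 digits: 495.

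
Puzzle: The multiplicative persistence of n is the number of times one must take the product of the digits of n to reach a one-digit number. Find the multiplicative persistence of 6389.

3

6389 → 1296 → 108 → 0 (3 steps)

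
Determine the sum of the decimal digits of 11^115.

533

11^115 = 575650376699493092116910832557350440914414697810613021650562728749427805118552303105583691119513951096273888597975761651
Sum of its 120 digits: 533.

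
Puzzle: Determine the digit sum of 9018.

9+0+1+8 = 18

18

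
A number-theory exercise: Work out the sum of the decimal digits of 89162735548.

58

8+9+1+6+2+7+3+5+5+4+8 = 58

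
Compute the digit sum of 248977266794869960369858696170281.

188

2+4+8+9+7+7+2+6+6+7+9+4+8+6+9+9+6+0+3+6+9+8+5+8+6+9+6+1+7+0+2+8+1 = 188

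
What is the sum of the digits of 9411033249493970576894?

9+4+1+1+0+3+3+2+4+9+4+9+3+9+7+0+5+7+6+8+9+4 = 107

107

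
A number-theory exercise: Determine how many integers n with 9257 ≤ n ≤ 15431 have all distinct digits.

The integers in [9257, 15431] that have all distinct digits: 9257, 9258, 9260, 9261, 9263, 9264, …, 15429, 15430.
1842 qualify.

1842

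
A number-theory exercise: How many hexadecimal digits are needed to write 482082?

482082 in base 16 is 75B22, which has 5 digits.

5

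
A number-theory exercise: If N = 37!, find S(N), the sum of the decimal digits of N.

153

37! = 13763753091226345046315979581580902400000000
Sum of its 44 digits: 153.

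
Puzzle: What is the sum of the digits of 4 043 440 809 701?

44

4+0+4+3+4+4+0+8+0+9+7+0+1 = 44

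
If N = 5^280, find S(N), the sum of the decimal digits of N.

904

5^280 = 5147557589468028918138952173471688968608379581234622827186407727103586079575077925903503598852329389191000040737479724643823563424844710048230292664204880460909752315501464181579649448394775390625
Sum of its 196 digits: 904.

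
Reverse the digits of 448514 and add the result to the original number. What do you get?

Reverse of 448514 is 415844.
448514 + 415844 = 864358

864358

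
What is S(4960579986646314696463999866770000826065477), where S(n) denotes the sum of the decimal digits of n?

227

4+9+6+0+5+7+9+9+8+6+6+4+6+3+1+4+6+9+6+4+6+3+9+9+9+8+6+6+7+7+0+0+0+0+8+2+6+0+6+5+4+7+7 = 227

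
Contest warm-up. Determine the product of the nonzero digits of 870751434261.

1128960

8×7×7×5×1×4×3×4×2×6×1 = 1128960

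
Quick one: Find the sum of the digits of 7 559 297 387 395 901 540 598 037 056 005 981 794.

184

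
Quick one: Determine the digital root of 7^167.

4

The digital root of n equals n mod 9 (or 9 when 9 | n), so we need 7^167 mod 9.
7^167 ≡ 4 (mod 9), so the digital root is 4.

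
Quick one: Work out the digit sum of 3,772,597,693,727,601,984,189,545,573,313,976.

3+7+7+2+5+9+7+6+9+3+7+2+7+6+0+1+9+8+4+1+8+9+5+4+5+5+7+3+3+1+3+9+7+6 = 178

178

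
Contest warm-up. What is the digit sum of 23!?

99

23! = 25852016738884976640000
Sum of its 23 digits: 99.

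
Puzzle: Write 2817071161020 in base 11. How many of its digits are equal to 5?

2

2817071161020 in base 11 is 996793258516.
The digit 5 appears 2 times.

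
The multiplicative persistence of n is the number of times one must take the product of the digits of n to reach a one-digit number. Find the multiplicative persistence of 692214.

692214 → 864 → 192 → 18 → 8 (4 steps)

4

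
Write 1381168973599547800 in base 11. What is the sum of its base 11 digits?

90

1381168973599547800 in base 11 is 280705AAA301095848.
Digit sum: 2+8+0+7+0+5+10+10+10+3+0+1+0+9+5+8+4+8 = 90.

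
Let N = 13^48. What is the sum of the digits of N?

208

13^48 = 294632676319010105335586872991323185304149065116720321
Sum of its 54 digits: 208.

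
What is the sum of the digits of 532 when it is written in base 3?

6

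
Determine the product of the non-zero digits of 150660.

180

1×5×6×6 = 180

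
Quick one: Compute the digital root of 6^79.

9

The digital root of n equals n mod 9 (or 9 when 9 | n), so we need 6^79 mod 9.
6^79 ≡ 0 (mod 9), so the digital root is 9.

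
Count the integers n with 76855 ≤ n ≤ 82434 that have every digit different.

1533

The integers in [76855, 82434] that have every digit different: 76859, 76890, 76891, 76892, 76893, 76894, …, 82430, 82431.
1533 qualify.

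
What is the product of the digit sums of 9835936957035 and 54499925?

S(9835936957035) = 9+8+3+5+9+3+6+9+5+7+0+3+5 = 72.
S(54499925) = 5+4+4+9+9+9+2+5 = 47.
72 · 47 = 3384.

3384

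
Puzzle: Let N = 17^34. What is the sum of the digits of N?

17^34 = 684326450885775034048946719925754910487329
Sum of its 42 digits: 208.

208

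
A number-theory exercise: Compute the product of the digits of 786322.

4032

7×8×6×3×2×2 = 4032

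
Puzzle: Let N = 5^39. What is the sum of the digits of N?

134

5^39 = 1818989403545856475830078125
Sum of its 28 digits: 134.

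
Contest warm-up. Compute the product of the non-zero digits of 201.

2

2×1 = 2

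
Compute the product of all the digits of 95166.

1620

9×5×1×6×6 = 1620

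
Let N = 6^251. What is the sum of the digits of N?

873

6^251 = 2069969022941816038073786511519715028932216239755167749468980673002093320813771194913520744495250401040981403905975229557107825510057979026845422398359474164304138688220779514648998541924558176256
Sum of its 196 digits: 873.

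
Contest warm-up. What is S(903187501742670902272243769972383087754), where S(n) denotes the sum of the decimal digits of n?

9+0+3+1+8+7+5+0+1+7+4+2+6+7+0+9+0+2+2+7+2+2+4+3+7+6+9+9+7+2+3+8+3+0+8+7+7+5+4 = 176

176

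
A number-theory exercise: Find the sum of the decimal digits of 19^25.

163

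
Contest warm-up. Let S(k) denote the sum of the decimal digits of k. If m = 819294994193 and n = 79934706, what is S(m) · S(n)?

S(819294994193) = 8+1+9+2+9+4+9+9+4+1+9+3 = 68.
S(79934706) = 7+9+9+3+4+7+0+6 = 45.
68 · 45 = 3060.

3060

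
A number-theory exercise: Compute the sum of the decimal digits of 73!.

315

73! = 4470115461512684340891257138125051110076800700282905015819080092370422104067183317016903680000000000000000
Sum of its 106 digits: 315.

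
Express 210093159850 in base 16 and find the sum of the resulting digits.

210093159850 in base 16 is 30EA8735AA.
Digit sum: 3+0+14+10+8+7+3+5+10+10 = 70.

70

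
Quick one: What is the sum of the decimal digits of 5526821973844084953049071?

114

5+5+2+6+8+2+1+9+7+3+8+4+4+0+8+4+9+5+3+0+4+9+0+7+1 = 114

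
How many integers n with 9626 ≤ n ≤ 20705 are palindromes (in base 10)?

112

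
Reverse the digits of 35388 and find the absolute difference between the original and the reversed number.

52965

Reverse of 35388 is 88353.
|35388 − 88353| = 52965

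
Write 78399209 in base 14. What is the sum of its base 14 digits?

57

78399209 in base 14 is A5AB1D7.
Digit sum: 10+5+10+11+1+13+7 = 57.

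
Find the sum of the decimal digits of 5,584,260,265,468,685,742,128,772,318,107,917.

5+5+8+4+2+6+0+2+6+5+4+6+8+6+8+5+7+4+2+1+2+8+7+7+2+3+1+8+1+0+7+9+1+7 = 157

157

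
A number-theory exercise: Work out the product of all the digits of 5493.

540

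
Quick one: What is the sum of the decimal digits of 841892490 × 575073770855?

841892490 × 575073770855 = 484150288878805378950
Sum of its 21 digits: 108.

108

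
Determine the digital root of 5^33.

The digital root of n equals n mod 9 (or 9 when 9 | n), so we need 5^33 mod 9.
5^33 ≡ 8 (mod 9), so the digital root is 8.

8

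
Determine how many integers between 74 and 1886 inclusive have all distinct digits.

1112

The integers in [74, 1886] that have all distinct digits: 74, 75, 76, 78, 79, 80, …, 1876, 1879.
1112 qualify.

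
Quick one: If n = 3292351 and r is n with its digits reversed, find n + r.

Reverse of 3292351 is 1532923.
3292351 + 1532923 = 4825274

4825274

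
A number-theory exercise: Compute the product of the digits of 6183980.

0

6×1×8×3×9×8×0 = 0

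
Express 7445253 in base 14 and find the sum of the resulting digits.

62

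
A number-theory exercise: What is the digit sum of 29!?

29! = 8841761993739701954543616000000
Sum of its 31 digits: 126.

126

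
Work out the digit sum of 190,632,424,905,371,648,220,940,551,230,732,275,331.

1+9+0+6+3+2+4+2+4+9+0+5+3+7+1+6+4+8+2+2+0+9+4+0+5+5+1+2+3+0+7+3+2+2+7+5+3+3+1 = 140

140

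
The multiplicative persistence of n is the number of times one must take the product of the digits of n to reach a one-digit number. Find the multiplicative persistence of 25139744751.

2

25139744751 → 1058400 → 0 (2 steps)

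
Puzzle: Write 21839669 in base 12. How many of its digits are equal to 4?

1

21839669 in base 12 is 7392845.
The digit 4 appears 1 time.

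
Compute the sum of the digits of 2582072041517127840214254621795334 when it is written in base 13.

2582072041517127840214254621795334 in base 13 is CA727862964328B24316A462074BAB.
Digit sum: 12+10+7+2+7+8+6+2+9+6+4+3+2+8+11+2+4+3+1+6+10+4+6+2+0+7+4+11+10+11 = 178.

178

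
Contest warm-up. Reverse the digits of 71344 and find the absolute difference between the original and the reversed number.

Reverse of 71344 is 44317.
|71344 − 44317| = 27027

27027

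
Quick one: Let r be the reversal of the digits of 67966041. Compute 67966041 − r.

53899065

Reverse of 67966041 is 14066976.
67966041 − 14066976 = 53899065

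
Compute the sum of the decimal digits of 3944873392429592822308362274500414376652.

3+9+4+4+8+7+3+3+9+2+4+2+9+5+9+2+8+2+2+3+0+8+3+6+2+2+7+4+5+0+0+4+1+4+3+7+6+6+5+2 = 173

173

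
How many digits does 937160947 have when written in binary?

937160947 in base 2 is 110111110110111111000011110011, which has 30 digits.

30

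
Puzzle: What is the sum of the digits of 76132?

7+6+1+3+2 = 19

19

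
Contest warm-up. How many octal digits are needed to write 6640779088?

6640779088 in base 8 is 61364437520, which has 11 digits.

11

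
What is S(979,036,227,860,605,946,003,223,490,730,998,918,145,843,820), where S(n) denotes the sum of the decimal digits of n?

201

9+7+9+0+3+6+2+2+7+8+6+0+6+0+5+9+4+6+0+0+3+2+2+3+4+9+0+7+3+0+9+9+8+9+1+8+1+4+5+8+4+3+8+2+0 = 201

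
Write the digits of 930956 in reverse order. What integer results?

659039

Reversing 930956 gives 659039.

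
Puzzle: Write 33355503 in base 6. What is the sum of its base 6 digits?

28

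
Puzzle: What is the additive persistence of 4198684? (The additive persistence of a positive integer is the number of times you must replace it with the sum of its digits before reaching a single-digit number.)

2

4198684 → 40 → 4 (2 steps)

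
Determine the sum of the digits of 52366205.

29

5+2+3+6+6+2+0+5 = 29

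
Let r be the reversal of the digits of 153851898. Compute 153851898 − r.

-744306453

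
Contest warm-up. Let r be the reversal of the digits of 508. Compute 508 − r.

-297

Reverse of 508 is 805.
508 − 805 = -297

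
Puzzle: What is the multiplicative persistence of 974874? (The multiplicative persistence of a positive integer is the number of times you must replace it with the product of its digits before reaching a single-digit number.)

3

974874 → 56448 → 3840 → 0 (3 steps)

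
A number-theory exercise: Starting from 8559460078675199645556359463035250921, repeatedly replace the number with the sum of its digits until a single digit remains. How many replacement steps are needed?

3

8559460078675199645556359463035250921 → 177 → 15 → 6 (3 steps)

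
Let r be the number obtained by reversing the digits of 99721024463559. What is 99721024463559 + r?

195257466476358

Reverse of 99721024463559 is 95536442012799.
99721024463559 + 95536442012799 = 195257466476358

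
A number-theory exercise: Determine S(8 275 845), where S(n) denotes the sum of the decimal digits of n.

8+2+7+5+8+4+5 = 39

39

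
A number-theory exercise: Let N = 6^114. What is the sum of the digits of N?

414

6^114 = 51196767818932398352996442938060122617228848590636949323603892304516667363736020735492096
Sum of its 89 digits: 414.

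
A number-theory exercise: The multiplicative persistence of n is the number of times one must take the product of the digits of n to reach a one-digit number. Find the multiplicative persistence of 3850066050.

1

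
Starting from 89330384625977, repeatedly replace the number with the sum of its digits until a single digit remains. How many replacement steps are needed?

3

89330384625977 → 74 → 11 → 2 (3 steps)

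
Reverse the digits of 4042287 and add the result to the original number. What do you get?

11864691

Reverse of 4042287 is 7822404.
4042287 + 7822404 = 11864691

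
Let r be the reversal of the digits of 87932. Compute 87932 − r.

63954

Reverse of 87932 is 23978.
87932 − 23978 = 63954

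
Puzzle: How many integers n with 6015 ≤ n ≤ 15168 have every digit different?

3399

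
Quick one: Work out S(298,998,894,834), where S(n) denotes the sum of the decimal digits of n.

81

2+9+8+9+9+8+8+9+4+8+3+4 = 81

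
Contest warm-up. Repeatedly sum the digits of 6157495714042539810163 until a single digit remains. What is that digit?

1

6+1+5+7+4+9+5+7+1+4+0+4+2+5+3+9+8+1+0+1+6+3 = 91
9+1 = 10
1+0 = 1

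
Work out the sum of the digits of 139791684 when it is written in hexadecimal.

139791684 in base 16 is 8550D44.
Digit sum: 8+5+5+0+13+4+4 = 39.

39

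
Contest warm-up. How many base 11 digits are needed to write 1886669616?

1886669616 in base 11 is 888A80897, which has 9 digits.

9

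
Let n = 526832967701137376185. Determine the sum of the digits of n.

5+2+6+8+3+2+9+6+7+7+0+1+1+3+7+3+7+6+1+8+5 = 97

97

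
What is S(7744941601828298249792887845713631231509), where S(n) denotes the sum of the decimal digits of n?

7+7+4+4+9+4+1+6+0+1+8+2+8+2+9+8+2+4+9+7+9+2+8+8+7+8+4+5+7+1+3+6+3+1+2+3+1+5+0+9 = 194

194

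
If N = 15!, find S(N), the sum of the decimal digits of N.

45

15! = 1307674368000
Sum of its 13 digits: 45.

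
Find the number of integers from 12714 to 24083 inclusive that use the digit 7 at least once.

The integers in [12714, 24083] that use the digit 7 at least once: 12714, 12715, 12716, 12717, 12718, 12719, …, 24078, 24079.
3851 qualify.

3851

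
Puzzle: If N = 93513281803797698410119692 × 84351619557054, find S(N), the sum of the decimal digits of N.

180

93513281803797698410119692 × 84351619557054 = 7887996770245523891300045094132162907368
Sum of its 40 digits: 180.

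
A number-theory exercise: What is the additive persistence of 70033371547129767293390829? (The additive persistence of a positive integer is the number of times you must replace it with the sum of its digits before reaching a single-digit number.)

2

70033371547129767293390829 → 117 → 9 (2 steps)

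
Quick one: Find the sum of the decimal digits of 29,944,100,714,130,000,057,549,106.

2+9+9+4+4+1+0+0+7+1+4+1+3+0+0+0+0+0+5+7+5+4+9+1+0+6 = 82

82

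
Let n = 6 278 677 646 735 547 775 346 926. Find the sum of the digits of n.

139

6+2+7+8+6+7+7+6+4+6+7+3+5+5+4+7+7+7+5+3+4+6+9+2+6 = 139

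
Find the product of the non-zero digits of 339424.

3×3×9×4×2×4 = 2592

2592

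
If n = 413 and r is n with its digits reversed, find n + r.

727

Reverse of 413 is 314.
413 + 314 = 727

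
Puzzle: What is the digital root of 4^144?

1

The digital root of n equals n mod 9 (or 9 when 9 | n), so we need 4^144 mod 9.
4^144 ≡ 1 (mod 9), so the digital root is 1.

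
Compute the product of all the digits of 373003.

3×7×3×0×0×3 = 0

0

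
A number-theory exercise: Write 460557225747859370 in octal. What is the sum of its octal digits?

460557225747859370 in base 8 is 31441645551734143652.
Digit sum: 3+1+4+4+1+6+4+5+5+5+1+7+3+4+1+4+3+6+5+2 = 74.

74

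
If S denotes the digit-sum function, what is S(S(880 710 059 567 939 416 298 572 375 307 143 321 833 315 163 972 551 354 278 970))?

15

First digit sum: 267.
2+6+7 = 15.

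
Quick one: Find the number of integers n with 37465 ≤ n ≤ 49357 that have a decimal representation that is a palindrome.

The integers in [37465, 49357] that have a decimal representation that is a palindrome: 37473, 37573, 37673, 37773, 37873, 37973, …, 49194, 49294.
119 qualify.

119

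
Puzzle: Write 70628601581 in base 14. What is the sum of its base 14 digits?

70628601581 in base 14 is 35C02C640D.
Digit sum: 3+5+12+0+2+12+6+4+0+13 = 57.

57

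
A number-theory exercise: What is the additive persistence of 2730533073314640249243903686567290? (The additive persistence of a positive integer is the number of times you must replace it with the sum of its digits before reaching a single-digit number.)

2730533073314640249243903686567290 → 136 → 10 → 1 (3 steps)

3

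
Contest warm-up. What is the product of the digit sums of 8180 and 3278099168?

S(8180) = 8+1+8+0 = 17.
S(3278099168) = 3+2+7+8+0+9+9+1+6+8 = 53.
17 · 53 = 901.

901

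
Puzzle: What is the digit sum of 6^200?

747

6^200 = 426825223812027400796974891518773732342988745354489429495479078935112929549619739019072139340757097296812815466676129830954465240517595242384015591919845376
Sum of its 156 digits: 747.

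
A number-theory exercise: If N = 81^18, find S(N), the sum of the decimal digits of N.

81^18 = 22528399544939174411840147874772641
Sum of its 35 digits: 162.

162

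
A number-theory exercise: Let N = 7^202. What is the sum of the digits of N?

7^202 = 512630076274403501575926080979023869331140238958341449337556864117721162603788850336944748130558838464360197164374769394529095836840495968219386959099651010197235349880049
Sum of its 171 digits: 790.

790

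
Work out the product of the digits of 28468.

3072

2×8×4×6×8 = 3072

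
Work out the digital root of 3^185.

9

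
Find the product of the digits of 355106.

3×5×5×1×0×6 = 0

0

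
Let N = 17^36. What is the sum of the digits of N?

17^36 = 197770344305988984840145602058543169130838081
Sum of its 45 digits: 199.

199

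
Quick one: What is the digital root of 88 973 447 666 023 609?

7

8+8+9+7+3+4+4+7+6+6+6+0+2+3+6+0+9 = 88
8+8 = 16
1+6 = 7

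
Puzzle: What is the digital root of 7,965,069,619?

7+9+6+5+0+6+9+6+1+9 = 58
5+8 = 13
1+3 = 4

4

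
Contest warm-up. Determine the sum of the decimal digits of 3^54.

108

3^54 = 58149737003040059690390169
Sum of its 26 digits: 108.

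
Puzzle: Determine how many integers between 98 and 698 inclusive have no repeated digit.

433

The integers in [98, 698] that have no repeated digit: 98, 102, 103, 104, 105, 106, …, 697, 698.
433 qualify.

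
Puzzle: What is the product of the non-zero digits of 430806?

576

4×3×8×6 = 576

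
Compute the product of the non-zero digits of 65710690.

11340

6×5×7×1×6×9 = 11340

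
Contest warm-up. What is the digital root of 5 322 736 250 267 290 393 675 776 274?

1

5+3+2+2+7+3+6+2+5+0+2+6+7+2+9+0+3+9+3+6+7+5+7+7+6+2+7+4 = 127
1+2+7 = 10
1+0 = 1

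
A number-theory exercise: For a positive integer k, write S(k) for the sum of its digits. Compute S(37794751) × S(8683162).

1462

S(37794751) = 3+7+7+9+4+7+5+1 = 43.
S(8683162) = 8+6+8+3+1+6+2 = 34.
43 · 34 = 1462.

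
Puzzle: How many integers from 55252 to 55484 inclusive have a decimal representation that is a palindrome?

3

The integers in [55252, 55484] that have a decimal representation that is a palindrome: 55255, 55355, 55455.
3 qualify.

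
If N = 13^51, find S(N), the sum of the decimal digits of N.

253

13^51 = 647307989872865201422284359961937038113215496061434545237
Sum of its 57 digits: 253.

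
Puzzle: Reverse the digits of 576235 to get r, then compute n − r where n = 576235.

Reverse of 576235 is 532675.
576235 − 532675 = 43560

43560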